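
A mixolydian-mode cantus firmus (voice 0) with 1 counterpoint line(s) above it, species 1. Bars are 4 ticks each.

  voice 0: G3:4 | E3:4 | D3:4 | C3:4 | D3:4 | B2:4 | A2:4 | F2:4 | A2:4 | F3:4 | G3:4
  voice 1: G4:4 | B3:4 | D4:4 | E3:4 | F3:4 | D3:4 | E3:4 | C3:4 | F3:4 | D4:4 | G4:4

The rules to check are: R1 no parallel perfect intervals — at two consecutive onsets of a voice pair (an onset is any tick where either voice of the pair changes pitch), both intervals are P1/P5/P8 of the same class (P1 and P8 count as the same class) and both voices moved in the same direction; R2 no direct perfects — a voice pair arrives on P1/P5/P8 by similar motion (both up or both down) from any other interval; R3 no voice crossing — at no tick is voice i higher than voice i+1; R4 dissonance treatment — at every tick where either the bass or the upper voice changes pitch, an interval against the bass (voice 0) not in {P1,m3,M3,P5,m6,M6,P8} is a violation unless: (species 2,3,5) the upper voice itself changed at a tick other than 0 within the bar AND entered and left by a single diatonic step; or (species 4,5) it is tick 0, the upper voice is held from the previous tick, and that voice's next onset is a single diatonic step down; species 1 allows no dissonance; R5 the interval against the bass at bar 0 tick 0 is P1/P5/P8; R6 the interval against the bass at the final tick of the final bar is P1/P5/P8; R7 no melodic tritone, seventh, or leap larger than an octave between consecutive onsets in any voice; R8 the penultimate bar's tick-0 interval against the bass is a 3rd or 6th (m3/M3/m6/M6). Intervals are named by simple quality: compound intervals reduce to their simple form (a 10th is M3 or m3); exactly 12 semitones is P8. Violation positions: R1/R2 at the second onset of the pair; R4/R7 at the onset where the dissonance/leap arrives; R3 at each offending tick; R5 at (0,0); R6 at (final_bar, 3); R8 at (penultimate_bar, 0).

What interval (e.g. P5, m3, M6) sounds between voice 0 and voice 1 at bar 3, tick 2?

voice 0=C3 voice 1=E3 -> M3

M3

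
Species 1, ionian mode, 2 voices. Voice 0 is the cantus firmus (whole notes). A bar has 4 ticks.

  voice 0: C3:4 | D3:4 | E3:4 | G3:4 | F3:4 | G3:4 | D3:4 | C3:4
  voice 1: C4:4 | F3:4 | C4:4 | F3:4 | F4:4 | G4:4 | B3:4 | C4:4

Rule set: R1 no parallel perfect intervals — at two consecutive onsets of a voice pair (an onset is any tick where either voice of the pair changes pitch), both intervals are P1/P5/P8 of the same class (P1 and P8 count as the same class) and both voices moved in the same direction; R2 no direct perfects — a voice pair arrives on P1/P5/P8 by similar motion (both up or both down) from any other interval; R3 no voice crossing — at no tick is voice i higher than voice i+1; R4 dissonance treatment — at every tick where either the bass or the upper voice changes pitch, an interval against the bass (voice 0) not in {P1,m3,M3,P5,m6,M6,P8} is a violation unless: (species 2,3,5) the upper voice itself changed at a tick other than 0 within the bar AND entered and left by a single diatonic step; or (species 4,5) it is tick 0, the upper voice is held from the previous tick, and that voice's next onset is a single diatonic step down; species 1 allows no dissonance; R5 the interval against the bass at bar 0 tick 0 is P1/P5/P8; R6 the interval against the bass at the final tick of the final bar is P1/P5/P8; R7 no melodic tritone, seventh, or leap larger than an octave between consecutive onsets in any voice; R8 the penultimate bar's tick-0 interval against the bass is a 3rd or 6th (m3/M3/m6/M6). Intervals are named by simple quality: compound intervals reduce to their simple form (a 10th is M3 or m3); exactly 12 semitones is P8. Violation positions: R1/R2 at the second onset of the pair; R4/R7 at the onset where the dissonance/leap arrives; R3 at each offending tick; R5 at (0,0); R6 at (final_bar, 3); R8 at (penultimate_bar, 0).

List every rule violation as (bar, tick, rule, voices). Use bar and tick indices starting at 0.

bar 0: v0=C3 v1=C4 downbeat P8
bar 1: v0=D3 v1=F3 downbeat m3
bar 2: v0=E3 v1=C4 downbeat m6
bar 3: v0=G3 v1=F3 downbeat M2
bar 4: v0=F3 v1=F4 downbeat P8
bar 5: v0=G3 v1=G4 downbeat P8
bar 6: v0=D3 v1=B3 downbeat M6
bar 7: v0=C3 v1=C4 downbeat P8
  -> R3 @ bar 3 tick 0 v(0, 1): G3 above F3
  -> R4 @ bar 3 tick 0 v(0, 1): G3/F3 M2 untreated
  -> R3 @ bar 3 tick 1 v(0, 1): G3 above F3
  -> R3 @ bar 3 tick 2 v(0, 1): G3 above F3
  -> R3 @ bar 3 tick 3 v(0, 1): G3 above F3
  -> R1 @ bar 5 tick 0 v(0, 1): F3/F4 P8 -> G3/G4 P8 similar

(3, 0, R3, (0, 1))
(3, 0, R4, (0, 1))
(3, 1, R3, (0, 1))
(3, 2, R3, (0, 1))
(3, 3, R3, (0, 1))
(5, 0, R1, (0, 1))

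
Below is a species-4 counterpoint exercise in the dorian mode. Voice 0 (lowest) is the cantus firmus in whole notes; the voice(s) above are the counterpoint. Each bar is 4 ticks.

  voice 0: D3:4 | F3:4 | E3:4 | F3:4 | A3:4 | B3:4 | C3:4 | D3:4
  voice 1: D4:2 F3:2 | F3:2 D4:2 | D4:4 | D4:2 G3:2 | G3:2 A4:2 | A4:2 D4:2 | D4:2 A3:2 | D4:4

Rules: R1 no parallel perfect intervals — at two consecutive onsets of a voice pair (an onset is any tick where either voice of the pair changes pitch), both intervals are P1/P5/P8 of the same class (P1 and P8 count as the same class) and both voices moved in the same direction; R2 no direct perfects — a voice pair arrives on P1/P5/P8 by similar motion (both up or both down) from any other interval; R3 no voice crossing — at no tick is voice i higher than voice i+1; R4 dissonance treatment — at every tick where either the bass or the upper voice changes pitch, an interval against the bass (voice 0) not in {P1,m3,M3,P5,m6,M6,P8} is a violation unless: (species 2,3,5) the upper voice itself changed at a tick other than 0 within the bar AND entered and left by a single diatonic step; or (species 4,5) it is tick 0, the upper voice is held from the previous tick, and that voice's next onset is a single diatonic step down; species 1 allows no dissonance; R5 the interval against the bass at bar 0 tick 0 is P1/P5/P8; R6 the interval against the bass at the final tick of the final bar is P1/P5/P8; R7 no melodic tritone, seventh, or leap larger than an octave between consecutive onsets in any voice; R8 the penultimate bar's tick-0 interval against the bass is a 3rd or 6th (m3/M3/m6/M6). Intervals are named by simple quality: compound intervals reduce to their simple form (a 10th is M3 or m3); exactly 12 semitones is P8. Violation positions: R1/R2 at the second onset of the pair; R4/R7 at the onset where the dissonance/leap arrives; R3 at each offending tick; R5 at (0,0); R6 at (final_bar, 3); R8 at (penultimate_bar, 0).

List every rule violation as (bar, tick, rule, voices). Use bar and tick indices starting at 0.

bar 0: v0=D3 v1=D4 downbeat P8
bar 1: v0=F3 v1=F3 downbeat P1
bar 2: v0=E3 v1=D4 downbeat m7
bar 3: v0=F3 v1=D4 downbeat M6
bar 4: v0=A3 v1=G3 downbeat M2
bar 5: v0=B3 v1=A4 downbeat m7
bar 6: v0=C3 v1=D4 downbeat M2
bar 7: v0=D3 v1=D4 downbeat P8
  -> R4 @ bar 2 tick 0 v(0, 1): E3/D4 m7 untreated
  -> R4 @ bar 3 tick 2 v(0, 1): F3/G3 M2 untreated
  -> R3 @ bar 4 tick 0 v(0, 1): A3 above G3
  -> R4 @ bar 4 tick 0 v(0, 1): A3/G3 M2 untreated
  -> R3 @ bar 4 tick 1 v(0, 1): A3 above G3
  -> R7 @ bar 4 tick 2 v(1,): G3->A4 leap 14st
  -> R4 @ bar 5 tick 0 v(0, 1): B3/A4 m7 untreated
  -> R4 @ bar 6 tick 0 v(0, 1): C3/D4 M2 untreated
  -> R7 @ bar 6 tick 0 v(0,): B3->C3 leap 11st
  -> R8 @ bar 6 tick 0 v(0, 1): penult M2 not 3rd/6th
  -> R2 @ bar 7 tick 0 v(0, 1): C3/A3 M6 -> D3/D4 P8 similar

(2, 0, R4, (0, 1))
(3, 2, R4, (0, 1))
(4, 0, R3, (0, 1))
(4, 0, R4, (0, 1))
(4, 1, R3, (0, 1))
(4, 2, R7, (1,))
(5, 0, R4, (0, 1))
(6, 0, R4, (0, 1))
(6, 0, R7, (0,))
(6, 0, R8, (0, 1))
(7, 0, R2, (0, 1))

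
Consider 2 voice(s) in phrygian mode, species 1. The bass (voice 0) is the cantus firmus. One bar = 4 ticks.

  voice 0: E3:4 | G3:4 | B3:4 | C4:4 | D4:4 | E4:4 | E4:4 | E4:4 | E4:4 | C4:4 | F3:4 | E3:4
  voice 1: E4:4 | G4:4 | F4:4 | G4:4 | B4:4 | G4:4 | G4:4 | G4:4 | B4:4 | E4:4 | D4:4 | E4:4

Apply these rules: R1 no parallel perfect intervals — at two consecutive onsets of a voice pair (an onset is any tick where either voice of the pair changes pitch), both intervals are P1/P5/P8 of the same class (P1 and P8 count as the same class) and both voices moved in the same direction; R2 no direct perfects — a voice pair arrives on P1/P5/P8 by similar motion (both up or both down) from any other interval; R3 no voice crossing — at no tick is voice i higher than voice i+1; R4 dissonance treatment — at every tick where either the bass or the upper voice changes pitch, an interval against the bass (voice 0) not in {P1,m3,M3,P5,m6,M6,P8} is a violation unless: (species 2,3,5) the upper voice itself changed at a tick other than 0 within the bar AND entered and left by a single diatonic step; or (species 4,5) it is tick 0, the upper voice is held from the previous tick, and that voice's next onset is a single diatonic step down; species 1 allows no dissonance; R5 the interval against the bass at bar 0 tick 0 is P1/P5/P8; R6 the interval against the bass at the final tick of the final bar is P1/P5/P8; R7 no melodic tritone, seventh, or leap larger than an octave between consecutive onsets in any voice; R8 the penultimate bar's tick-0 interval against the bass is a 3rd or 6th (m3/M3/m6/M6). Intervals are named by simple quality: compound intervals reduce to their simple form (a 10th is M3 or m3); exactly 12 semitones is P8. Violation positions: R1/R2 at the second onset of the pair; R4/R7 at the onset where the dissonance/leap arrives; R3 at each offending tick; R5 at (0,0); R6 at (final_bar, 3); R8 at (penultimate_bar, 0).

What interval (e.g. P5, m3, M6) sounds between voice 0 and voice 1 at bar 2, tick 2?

voice 0=B3 voice 1=F4 -> TT

TT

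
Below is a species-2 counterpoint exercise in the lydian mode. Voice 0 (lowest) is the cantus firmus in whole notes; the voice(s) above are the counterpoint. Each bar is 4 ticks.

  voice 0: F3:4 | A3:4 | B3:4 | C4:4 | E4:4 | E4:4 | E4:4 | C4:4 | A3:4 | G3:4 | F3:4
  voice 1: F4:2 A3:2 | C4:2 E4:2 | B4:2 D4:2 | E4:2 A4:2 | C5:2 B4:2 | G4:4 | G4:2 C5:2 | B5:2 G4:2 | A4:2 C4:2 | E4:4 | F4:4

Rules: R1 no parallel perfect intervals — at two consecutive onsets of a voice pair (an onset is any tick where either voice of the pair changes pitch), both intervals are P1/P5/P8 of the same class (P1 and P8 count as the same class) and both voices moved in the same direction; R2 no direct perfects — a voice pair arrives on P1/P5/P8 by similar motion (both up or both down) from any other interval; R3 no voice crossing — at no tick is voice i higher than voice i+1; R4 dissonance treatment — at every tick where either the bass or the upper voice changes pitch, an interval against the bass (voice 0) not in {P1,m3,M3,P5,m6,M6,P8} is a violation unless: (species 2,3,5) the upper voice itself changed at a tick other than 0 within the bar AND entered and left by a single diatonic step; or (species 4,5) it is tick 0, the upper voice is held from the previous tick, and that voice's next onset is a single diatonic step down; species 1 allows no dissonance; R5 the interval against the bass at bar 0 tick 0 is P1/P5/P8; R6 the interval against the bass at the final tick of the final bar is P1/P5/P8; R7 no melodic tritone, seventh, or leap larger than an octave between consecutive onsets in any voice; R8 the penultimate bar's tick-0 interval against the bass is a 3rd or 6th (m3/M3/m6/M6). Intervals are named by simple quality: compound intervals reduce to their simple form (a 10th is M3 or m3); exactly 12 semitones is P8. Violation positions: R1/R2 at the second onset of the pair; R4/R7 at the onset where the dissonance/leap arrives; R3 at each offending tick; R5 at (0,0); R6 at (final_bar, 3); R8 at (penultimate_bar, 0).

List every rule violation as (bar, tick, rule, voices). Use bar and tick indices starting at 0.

bar 0: v0=F3 v1=F4 downbeat P8
bar 1: v0=A3 v1=C4 downbeat m3
bar 2: v0=B3 v1=B4 downbeat P8
bar 3: v0=C4 v1=E4 downbeat M3
bar 4: v0=E4 v1=C5 downbeat m6
bar 5: v0=E4 v1=G4 downbeat m3
bar 6: v0=E4 v1=G4 downbeat m3
bar 7: v0=C4 v1=B5 downbeat M7
bar 8: v0=A3 v1=A4 downbeat P8
bar 9: v0=G3 v1=E4 downbeat M6
bar 10: v0=F3 v1=F4 downbeat P8
  -> R2 @ bar 2 tick 0 v(0, 1): A3/E4 P5 -> B3/B4 P8 similar
  -> R4 @ bar 7 tick 0 v(0, 1): C4/B5 M7 untreated
  -> R7 @ bar 7 tick 0 v(1,): C5->B5 leap 11st
  -> R7 @ bar 7 tick 2 v(1,): B5->G4 leap 16st

(2, 0, R2, (0, 1))
(7, 0, R4, (0, 1))
(7, 0, R7, (1,))
(7, 2, R7, (1,))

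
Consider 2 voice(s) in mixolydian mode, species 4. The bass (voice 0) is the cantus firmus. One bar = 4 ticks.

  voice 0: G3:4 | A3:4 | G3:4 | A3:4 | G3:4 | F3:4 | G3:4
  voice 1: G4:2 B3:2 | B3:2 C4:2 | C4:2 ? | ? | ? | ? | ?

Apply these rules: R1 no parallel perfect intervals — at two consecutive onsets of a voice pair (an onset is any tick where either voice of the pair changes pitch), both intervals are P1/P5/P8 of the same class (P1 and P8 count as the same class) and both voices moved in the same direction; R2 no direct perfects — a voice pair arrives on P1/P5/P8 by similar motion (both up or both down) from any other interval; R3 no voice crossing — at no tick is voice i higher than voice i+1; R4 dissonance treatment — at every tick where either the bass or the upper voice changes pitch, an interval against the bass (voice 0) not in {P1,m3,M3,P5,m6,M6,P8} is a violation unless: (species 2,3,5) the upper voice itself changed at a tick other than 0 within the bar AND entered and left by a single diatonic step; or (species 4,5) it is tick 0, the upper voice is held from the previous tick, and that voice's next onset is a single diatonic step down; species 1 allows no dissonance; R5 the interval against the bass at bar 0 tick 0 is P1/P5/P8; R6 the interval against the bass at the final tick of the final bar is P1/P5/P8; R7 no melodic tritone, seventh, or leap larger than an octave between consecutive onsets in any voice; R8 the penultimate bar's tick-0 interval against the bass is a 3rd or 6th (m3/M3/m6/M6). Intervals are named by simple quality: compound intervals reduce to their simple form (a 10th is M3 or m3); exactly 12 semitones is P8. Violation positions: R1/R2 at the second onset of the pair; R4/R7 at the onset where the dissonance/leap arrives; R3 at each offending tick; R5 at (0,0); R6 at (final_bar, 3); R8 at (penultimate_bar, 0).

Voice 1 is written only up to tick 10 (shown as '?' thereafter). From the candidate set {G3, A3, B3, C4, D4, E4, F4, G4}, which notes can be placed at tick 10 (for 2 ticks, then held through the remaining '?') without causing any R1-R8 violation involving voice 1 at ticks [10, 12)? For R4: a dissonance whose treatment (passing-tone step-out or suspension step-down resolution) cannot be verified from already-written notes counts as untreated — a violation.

{B3, C4, D4, E4, G3, G4}

G3: legal
A3: violates R4
B3: legal
C4: legal
D4: legal
E4: legal
F4: violates R4
G4: legal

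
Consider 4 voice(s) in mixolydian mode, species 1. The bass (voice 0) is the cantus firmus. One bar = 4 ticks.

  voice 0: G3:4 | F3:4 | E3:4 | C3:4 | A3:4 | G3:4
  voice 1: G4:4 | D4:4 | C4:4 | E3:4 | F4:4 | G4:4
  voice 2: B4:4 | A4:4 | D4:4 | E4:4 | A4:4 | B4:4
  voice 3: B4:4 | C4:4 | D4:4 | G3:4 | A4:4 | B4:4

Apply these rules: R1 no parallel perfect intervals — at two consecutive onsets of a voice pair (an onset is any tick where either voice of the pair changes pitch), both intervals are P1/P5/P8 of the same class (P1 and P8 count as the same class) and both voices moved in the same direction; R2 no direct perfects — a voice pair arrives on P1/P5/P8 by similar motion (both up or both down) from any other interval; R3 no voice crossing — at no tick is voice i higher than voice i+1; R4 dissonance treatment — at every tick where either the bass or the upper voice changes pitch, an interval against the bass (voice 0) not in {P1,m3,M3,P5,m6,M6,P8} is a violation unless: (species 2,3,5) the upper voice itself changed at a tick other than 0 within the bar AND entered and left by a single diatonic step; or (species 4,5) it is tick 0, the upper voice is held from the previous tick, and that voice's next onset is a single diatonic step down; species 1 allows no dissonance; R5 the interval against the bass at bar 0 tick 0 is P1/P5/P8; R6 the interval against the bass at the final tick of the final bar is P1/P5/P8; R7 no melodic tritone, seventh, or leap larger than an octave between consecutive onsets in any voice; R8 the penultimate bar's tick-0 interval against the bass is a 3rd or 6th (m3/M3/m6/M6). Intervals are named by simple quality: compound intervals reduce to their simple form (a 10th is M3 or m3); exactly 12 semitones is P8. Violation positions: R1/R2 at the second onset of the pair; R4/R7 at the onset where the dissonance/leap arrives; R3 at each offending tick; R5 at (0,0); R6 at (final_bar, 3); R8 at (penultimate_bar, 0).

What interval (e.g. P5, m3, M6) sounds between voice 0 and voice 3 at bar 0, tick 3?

voice 0=G3 voice 3=B4 -> M3

M3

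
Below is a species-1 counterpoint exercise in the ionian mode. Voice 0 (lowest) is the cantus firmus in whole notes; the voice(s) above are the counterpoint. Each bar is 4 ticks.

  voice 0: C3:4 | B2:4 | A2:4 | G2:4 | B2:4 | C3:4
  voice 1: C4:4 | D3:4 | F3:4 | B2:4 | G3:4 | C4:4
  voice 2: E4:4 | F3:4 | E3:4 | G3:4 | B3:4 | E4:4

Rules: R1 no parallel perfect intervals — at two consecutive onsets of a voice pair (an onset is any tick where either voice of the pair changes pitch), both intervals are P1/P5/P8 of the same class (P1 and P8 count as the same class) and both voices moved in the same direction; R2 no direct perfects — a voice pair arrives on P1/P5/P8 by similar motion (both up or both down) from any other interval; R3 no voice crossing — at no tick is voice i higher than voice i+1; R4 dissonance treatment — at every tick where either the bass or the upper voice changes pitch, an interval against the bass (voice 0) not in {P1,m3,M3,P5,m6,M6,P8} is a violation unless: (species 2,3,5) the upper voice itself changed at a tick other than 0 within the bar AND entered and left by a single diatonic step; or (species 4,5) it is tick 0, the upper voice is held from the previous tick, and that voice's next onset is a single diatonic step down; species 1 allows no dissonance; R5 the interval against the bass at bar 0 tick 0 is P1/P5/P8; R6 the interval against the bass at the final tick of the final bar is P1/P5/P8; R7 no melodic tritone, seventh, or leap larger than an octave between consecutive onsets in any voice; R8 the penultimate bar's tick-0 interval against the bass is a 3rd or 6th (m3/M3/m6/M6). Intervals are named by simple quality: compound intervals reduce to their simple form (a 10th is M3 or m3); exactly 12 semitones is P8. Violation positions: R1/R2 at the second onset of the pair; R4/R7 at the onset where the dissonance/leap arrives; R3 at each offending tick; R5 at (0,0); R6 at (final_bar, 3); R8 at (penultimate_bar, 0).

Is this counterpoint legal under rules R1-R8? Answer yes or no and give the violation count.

bar 0: v0=C3 v1=C4 v2=E4 (M3)
bar 1: v0=B2 v1=D3 v2=F3 (TT)
bar 2: v0=A2 v1=F3 v2=E3 (P5)
bar 3: v0=G2 v1=B2 v2=G3 (P8)
bar 4: v0=B2 v1=G3 v2=B3 (P8)
bar 5: v0=C3 v1=C4 v2=E4 (M3)
  R5 @ bar0.0: opens on M3
  R4 @ bar1.0: B2/F3 TT untreated
  R7 @ bar1.0: C4->D3 leap 10st
  R7 @ bar1.0: E4->F3 leap 11st
  R2 @ bar2.0: B2/F3 TT -> A2/E3 P5 similar
  R3 @ bar2.0: F3 above E3
  R3 @ bar2.1: F3 above E3
  R3 @ bar2.2: F3 above E3
  R3 @ bar2.3: F3 above E3
  R7 @ bar3.0: F3->B2 leap 6st
  R1 @ bar4.0: G2/G3 P8 -> B2/B3 P8 similar
  R8 @ bar4.0: penult P8 not 3rd/6th
  R2 @ bar5.0: B2/G3 m6 -> C3/C4 P8 similar
  R6 @ bar5.3: closes on M3

No (14 violations)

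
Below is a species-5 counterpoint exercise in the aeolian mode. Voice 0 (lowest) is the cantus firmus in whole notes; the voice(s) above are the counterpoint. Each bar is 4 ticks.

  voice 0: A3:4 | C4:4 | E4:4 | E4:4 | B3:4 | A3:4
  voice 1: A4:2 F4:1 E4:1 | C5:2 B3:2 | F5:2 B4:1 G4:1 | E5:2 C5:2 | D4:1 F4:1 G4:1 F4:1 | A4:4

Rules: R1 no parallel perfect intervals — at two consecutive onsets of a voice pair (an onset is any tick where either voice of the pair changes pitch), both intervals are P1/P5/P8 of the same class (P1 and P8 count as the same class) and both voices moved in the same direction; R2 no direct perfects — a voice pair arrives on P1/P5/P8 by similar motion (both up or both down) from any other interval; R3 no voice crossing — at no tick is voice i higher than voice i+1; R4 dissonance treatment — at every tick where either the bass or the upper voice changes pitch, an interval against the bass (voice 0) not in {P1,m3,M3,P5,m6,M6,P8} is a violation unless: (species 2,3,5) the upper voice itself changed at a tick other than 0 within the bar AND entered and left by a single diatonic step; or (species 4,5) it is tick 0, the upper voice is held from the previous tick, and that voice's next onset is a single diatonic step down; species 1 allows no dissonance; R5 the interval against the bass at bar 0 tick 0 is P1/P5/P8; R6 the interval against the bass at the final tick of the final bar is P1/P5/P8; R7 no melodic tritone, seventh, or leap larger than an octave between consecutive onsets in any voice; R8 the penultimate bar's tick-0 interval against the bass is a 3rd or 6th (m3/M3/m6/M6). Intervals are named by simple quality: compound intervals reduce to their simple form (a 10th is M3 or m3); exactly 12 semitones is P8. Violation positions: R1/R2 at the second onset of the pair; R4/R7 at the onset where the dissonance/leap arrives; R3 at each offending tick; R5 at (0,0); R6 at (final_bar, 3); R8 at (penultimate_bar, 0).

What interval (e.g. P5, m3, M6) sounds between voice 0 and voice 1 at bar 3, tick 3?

m6

voice 0=E4 voice 1=C5 -> m6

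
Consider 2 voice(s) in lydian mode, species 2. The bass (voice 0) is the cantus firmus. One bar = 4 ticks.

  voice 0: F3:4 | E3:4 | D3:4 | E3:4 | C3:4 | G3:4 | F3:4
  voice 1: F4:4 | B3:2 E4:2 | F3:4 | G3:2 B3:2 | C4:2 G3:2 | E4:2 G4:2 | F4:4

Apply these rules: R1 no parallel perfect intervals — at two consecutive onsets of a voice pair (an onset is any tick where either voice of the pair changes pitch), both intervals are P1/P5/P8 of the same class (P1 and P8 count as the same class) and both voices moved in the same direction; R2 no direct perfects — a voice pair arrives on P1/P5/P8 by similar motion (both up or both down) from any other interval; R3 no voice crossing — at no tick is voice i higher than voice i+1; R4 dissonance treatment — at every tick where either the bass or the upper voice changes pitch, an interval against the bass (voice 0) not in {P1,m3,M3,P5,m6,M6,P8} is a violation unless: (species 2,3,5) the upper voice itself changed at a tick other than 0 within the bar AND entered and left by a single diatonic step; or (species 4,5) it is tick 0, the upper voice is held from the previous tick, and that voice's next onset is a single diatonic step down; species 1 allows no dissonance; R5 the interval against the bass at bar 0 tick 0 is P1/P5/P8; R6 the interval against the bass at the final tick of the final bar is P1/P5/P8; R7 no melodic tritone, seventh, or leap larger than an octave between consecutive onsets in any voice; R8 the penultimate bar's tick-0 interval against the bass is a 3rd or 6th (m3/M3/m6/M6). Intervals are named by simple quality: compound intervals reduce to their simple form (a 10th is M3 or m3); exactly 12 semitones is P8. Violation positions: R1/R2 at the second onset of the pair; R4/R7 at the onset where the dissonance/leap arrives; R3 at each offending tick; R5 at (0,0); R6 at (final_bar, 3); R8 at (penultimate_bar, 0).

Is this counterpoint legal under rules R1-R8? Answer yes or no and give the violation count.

bar 0: v0=F3 v1=F4 (P8)
bar 1: v0=E3 v1=B3 (P5)
bar 2: v0=D3 v1=F3 (m3)
bar 3: v0=E3 v1=G3 (m3)
bar 4: v0=C3 v1=C4 (P8)
bar 5: v0=G3 v1=E4 (M6)
bar 6: v0=F3 v1=F4 (P8)
  R2 @ bar1.0: F3/F4 P8 -> E3/B3 P5 similar
  R7 @ bar1.0: F4->B3 leap 6st
  R7 @ bar2.0: E4->F3 leap 11st
  R1 @ bar6.0: G3/G4 P8 -> F3/F4 P8 similar

No (4 violations)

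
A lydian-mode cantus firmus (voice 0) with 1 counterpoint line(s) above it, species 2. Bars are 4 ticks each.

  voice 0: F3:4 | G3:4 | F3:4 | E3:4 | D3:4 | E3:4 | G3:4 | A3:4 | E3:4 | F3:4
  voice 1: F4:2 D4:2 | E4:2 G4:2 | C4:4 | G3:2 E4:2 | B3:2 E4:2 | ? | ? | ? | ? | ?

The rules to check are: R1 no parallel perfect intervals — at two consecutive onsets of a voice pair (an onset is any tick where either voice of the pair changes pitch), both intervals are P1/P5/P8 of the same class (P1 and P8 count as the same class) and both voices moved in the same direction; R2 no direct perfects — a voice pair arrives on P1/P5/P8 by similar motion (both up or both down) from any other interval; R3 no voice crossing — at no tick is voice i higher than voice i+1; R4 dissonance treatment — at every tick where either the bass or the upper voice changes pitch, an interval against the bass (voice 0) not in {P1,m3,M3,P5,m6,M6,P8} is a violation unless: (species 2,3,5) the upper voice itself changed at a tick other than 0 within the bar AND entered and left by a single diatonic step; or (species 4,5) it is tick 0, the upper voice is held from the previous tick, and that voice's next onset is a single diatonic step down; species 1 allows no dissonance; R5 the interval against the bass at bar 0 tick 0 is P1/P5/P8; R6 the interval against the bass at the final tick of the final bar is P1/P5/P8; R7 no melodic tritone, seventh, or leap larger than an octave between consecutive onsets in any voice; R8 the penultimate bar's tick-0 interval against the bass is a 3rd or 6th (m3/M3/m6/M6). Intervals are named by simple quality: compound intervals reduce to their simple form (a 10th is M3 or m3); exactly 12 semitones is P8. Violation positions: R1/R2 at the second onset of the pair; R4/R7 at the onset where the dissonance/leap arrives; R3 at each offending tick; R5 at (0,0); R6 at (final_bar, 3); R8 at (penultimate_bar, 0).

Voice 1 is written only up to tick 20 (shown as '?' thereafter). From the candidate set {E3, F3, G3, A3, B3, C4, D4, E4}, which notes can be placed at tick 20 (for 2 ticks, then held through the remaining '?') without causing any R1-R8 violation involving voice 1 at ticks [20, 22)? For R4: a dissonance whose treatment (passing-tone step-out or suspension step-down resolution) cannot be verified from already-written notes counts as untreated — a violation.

E3: legal
F3: violates R4,R7
G3: legal
A3: violates R4
B3: legal
C4: legal
D4: violates R4
E4: legal

{B3, C4, E3, E4, G3}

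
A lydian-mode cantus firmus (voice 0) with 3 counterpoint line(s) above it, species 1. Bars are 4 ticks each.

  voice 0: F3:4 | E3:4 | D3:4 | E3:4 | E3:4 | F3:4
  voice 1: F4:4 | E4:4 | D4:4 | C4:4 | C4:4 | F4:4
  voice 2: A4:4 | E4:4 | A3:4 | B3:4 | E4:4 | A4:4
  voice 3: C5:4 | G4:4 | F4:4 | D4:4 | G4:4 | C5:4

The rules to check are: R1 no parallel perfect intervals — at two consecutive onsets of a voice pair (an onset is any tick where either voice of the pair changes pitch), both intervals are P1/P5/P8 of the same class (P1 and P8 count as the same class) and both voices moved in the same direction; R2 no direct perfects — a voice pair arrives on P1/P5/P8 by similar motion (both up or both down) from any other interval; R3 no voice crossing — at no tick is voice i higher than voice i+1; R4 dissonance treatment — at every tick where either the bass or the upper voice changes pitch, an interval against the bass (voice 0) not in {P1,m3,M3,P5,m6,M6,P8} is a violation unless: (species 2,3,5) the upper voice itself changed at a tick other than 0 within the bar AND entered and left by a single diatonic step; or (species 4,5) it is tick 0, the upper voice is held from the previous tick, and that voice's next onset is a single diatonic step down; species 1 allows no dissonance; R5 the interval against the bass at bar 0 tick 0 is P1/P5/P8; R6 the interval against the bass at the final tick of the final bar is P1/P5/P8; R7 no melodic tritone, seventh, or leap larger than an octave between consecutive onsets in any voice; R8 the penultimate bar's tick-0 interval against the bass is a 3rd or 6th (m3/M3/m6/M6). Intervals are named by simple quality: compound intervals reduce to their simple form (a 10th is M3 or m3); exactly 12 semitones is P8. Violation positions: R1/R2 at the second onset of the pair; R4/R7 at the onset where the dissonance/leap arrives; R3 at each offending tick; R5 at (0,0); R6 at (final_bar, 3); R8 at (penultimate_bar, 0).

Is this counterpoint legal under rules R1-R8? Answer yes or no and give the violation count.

No (21 violations)

bar 0: v0=F3 v1=F4 v2=A4 v3=C5 (P5)
bar 1: v0=E3 v1=E4 v2=E4 v3=G4 (m3)
bar 2: v0=D3 v1=D4 v2=A3 v3=F4 (m3)
bar 3: v0=E3 v1=C4 v2=B3 v3=D4 (m7)
bar 4: v0=E3 v1=C4 v2=E4 v3=G4 (m3)
bar 5: v0=F3 v1=F4 v2=A4 v3=C5 (P5)
  R5 @ bar0.0: opens on M3
  R1 @ bar1.0: F3/F4 P8 -> E3/E4 P8 similar
  R2 @ bar1.0: F3/A4 M3 -> E3/E4 P8 similar
  R2 @ bar1.0: F4/A4 M3 -> E4/E4 P1 similar
  R1 @ bar2.0: E3/E4 P8 -> D3/D4 P8 similar
  R2 @ bar2.0: E3/E4 P8 -> D3/A3 P5 similar
  R3 @ bar2.0: D4 above A3
  R3 @ bar2.1: D4 above A3
  R3 @ bar2.2: D4 above A3
  R3 @ bar2.3: D4 above A3
  R1 @ bar3.0: D3/A3 P5 -> E3/B3 P5 similar
  R3 @ bar3.0: C4 above B3
  R4 @ bar3.0: E3/D4 m7 untreated
  R3 @ bar3.1: C4 above B3
  R3 @ bar3.2: C4 above B3
  R3 @ bar3.3: C4 above B3
  R8 @ bar4.0: penult P8 not 3rd/6th
  R1 @ bar5.0: C4/G4 P5 -> F4/C5 P5 similar
  R2 @ bar5.0: E3/C4 m6 -> F3/F4 P8 similar
  R2 @ bar5.0: E3/G4 m3 -> F3/C5 P5 similar
  R6 @ bar5.3: closes on M3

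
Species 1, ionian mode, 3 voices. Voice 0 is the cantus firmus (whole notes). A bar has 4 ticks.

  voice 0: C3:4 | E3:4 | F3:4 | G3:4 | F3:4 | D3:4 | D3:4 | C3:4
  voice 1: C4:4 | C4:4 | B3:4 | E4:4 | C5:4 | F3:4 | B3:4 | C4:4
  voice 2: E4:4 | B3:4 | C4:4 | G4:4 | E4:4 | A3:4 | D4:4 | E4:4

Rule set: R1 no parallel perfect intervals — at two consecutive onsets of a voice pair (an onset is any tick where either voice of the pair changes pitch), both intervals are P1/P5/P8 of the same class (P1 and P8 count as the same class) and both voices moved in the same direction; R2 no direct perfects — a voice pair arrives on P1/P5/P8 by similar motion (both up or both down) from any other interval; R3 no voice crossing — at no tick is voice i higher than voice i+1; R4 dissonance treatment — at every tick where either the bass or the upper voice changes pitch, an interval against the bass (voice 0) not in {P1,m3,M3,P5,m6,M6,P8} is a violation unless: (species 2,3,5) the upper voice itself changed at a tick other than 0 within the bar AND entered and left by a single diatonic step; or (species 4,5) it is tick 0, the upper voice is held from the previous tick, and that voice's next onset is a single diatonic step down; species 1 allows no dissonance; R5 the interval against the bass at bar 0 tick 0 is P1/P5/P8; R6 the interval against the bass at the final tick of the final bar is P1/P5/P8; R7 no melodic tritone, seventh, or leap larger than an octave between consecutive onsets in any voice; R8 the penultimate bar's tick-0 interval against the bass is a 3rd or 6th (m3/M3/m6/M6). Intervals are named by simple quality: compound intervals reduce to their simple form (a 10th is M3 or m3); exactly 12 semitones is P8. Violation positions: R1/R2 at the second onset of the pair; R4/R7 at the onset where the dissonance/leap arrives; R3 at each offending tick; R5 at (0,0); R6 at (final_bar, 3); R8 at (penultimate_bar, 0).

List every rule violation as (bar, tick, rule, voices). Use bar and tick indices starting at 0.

(0, 0, R5, (0, 2))
(1, 0, R3, (1, 2))
(1, 1, R3, (1, 2))
(1, 2, R3, (1, 2))
(1, 3, R3, (1, 2))
(2, 0, R1, (0, 2))
(2, 0, R4, (0, 1))
(3, 0, R2, (0, 2))
(4, 0, R3, (1, 2))
(4, 0, R4, (0, 2))
(4, 1, R3, (1, 2))
(4, 2, R3, (1, 2))
(4, 3, R3, (1, 2))
(5, 0, R2, (0, 2))
(5, 0, R7, (1,))
(6, 0, R7, (1,))
(6, 0, R8, (0, 2))
(7, 3, R6, (0, 2))

bar 0: v0=C3 v1=C4 v2=E4 downbeat M3
bar 1: v0=E3 v1=C4 v2=B3 downbeat P5
bar 2: v0=F3 v1=B3 v2=C4 downbeat P5
bar 3: v0=G3 v1=E4 v2=G4 downbeat P8
bar 4: v0=F3 v1=C5 v2=E4 downbeat M7
bar 5: v0=D3 v1=F3 v2=A3 downbeat P5
bar 6: v0=D3 v1=B3 v2=D4 downbeat P8
bar 7: v0=C3 v1=C4 v2=E4 downbeat M3
  -> R5 @ bar 0 tick 0 v(0, 2): opens on M3
  -> R3 @ bar 1 tick 0 v(1, 2): C4 above B3
  -> R3 @ bar 1 tick 1 v(1, 2): C4 above B3
  -> R3 @ bar 1 tick 2 v(1, 2): C4 above B3
  -> R3 @ bar 1 tick 3 v(1, 2): C4 above B3
  -> R1 @ bar 2 tick 0 v(0, 2): E3/B3 P5 -> F3/C4 P5 similar
  -> R4 @ bar 2 tick 0 v(0, 1): F3/B3 TT untreated
  -> R2 @ bar 3 tick 0 v(0, 2): F3/C4 P5 -> G3/G4 P8 similar
  -> R3 @ bar 4 tick 0 v(1, 2): C5 above E4
  -> R4 @ bar 4 tick 0 v(0, 2): F3/E4 M7 untreated
  -> R3 @ bar 4 tick 1 v(1, 2): C5 above E4
  -> R3 @ bar 4 tick 2 v(1, 2): C5 above E4
  -> R3 @ bar 4 tick 3 v(1, 2): C5 above E4
  -> R2 @ bar 5 tick 0 v(0, 2): F3/E4 M7 -> D3/A3 P5 similar
  -> R7 @ bar 5 tick 0 v(1,): C5->F3 leap 19st
  -> R7 @ bar 6 tick 0 v(1,): F3->B3 leap 6st
  -> R8 @ bar 6 tick 0 v(0, 2): penult P8 not 3rd/6th
  -> R6 @ bar 7 tick 3 v(0, 2): closes on M3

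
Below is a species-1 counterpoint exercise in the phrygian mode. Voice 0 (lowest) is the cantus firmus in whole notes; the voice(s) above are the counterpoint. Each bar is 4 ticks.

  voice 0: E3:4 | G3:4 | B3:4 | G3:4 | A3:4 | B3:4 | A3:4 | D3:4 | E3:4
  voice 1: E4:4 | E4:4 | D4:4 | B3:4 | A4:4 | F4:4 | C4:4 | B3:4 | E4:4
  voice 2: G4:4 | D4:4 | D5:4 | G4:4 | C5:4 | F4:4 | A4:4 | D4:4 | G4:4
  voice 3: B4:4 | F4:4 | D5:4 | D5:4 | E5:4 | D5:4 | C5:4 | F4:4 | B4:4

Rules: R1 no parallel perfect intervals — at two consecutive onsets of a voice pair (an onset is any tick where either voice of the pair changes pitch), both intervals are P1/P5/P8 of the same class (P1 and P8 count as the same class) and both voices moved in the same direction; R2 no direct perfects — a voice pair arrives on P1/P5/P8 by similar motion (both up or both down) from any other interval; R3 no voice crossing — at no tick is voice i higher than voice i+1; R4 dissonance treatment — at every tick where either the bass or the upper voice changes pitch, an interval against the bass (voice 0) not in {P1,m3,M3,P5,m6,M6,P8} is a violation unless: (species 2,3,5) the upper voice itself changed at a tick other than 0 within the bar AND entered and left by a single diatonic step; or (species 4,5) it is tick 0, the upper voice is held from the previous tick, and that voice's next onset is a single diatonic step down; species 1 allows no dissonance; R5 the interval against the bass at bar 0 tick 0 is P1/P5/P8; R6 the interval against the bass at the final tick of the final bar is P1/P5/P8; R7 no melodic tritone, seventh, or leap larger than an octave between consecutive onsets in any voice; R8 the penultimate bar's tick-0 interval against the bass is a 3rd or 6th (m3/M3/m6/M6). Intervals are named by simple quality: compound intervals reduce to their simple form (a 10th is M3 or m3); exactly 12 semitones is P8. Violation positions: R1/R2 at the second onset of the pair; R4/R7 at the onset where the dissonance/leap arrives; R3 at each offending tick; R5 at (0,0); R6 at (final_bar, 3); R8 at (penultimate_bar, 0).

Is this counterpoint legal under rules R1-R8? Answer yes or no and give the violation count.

bar 0: v0=E3 v1=E4 v2=G4 v3=B4 (P5)
bar 1: v0=G3 v1=E4 v2=D4 v3=F4 (m7)
bar 2: v0=B3 v1=D4 v2=D5 v3=D5 (m3)
bar 3: v0=G3 v1=B3 v2=G4 v3=D5 (P5)
bar 4: v0=A3 v1=A4 v2=C5 v3=E5 (P5)
bar 5: v0=B3 v1=F4 v2=F4 v3=D5 (m3)
bar 6: v0=A3 v1=C4 v2=A4 v3=C5 (m3)
bar 7: v0=D3 v1=B3 v2=D4 v3=F4 (m3)
bar 8: v0=E3 v1=E4 v2=G4 v3=B4 (P5)
  R5 @ bar0.0: opens on m3
  R3 @ bar1.0: E4 above D4
  R4 @ bar1.0: G3/F4 m7 untreated
  R7 @ bar1.0: B4->F4 leap 6st
  R3 @ bar1.1: E4 above D4
  R3 @ bar1.2: E4 above D4
  R3 @ bar1.3: E4 above D4
  R2 @ bar2.0: D4/F4 m3 -> D5/D5 P1 similar
  R2 @ bar3.0: B3/D5 m3 -> G3/G4 P8 similar
  R1 @ bar4.0: G3/D5 P5 -> A3/E5 P5 similar
  R2 @ bar4.0: G3/B3 M3 -> A3/A4 P8 similar
  R2 @ bar4.0: B3/D5 m3 -> A4/E5 P5 similar
  R7 @ bar4.0: B3->A4 leap 10st
  R2 @ bar5.0: A4/C5 m3 -> F4/F4 P1 similar
  R4 @ bar5.0: B3/F4 TT untreated
  R4 @ bar5.0: B3/F4 TT untreated
  R2 @ bar6.0: F4/D5 M6 -> C4/C5 P8 similar
  R1 @ bar7.0: A3/A4 P8 -> D3/D4 P8 similar
  R8 @ bar7.0: penult P8 not 3rd/6th
  R2 @ bar8.0: D3/B3 M6 -> E3/E4 P8 similar
  R2 @ bar8.0: D3/F4 m3 -> E3/B4 P5 similar
  R2 @ bar8.0: B3/F4 TT -> E4/B4 P5 similar
  R7 @ bar8.0: F4->B4 leap 6st
  R6 @ bar8.3: closes on m3

No (24 violations)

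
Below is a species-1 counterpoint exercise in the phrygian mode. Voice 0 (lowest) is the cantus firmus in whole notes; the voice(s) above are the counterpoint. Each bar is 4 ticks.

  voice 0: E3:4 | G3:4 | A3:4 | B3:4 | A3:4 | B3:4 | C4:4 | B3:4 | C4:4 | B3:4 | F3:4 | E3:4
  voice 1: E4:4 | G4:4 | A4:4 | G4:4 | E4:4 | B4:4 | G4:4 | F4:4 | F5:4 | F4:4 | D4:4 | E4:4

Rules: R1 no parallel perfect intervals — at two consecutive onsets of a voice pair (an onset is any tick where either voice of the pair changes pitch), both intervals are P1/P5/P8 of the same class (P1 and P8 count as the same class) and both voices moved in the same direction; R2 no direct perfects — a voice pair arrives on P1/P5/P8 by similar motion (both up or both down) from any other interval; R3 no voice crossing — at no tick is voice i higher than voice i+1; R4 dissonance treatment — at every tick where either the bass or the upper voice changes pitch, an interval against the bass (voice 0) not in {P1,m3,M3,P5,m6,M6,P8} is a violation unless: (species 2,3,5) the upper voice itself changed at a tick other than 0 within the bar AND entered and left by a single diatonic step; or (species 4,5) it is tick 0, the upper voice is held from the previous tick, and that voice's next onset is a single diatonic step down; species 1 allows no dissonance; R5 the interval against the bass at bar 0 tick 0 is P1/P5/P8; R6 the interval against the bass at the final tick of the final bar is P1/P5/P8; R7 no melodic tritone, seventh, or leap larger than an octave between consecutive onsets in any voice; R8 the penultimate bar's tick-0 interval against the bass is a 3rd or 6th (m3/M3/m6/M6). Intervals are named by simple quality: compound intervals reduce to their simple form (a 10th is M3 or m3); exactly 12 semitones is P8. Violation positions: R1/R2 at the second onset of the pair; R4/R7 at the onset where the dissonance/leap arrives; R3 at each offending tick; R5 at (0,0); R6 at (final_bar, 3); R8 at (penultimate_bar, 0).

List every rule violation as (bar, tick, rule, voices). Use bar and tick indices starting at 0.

(1, 0, R1, (0, 1))
(2, 0, R1, (0, 1))
(4, 0, R2, (0, 1))
(5, 0, R2, (0, 1))
(7, 0, R4, (0, 1))
(8, 0, R4, (0, 1))
(9, 0, R4, (0, 1))
(10, 0, R7, (0,))

bar 0: v0=E3 v1=E4 downbeat P8
bar 1: v0=G3 v1=G4 downbeat P8
bar 2: v0=A3 v1=A4 downbeat P8
bar 3: v0=B3 v1=G4 downbeat m6
bar 4: v0=A3 v1=E4 downbeat P5
bar 5: v0=B3 v1=B4 downbeat P8
bar 6: v0=C4 v1=G4 downbeat P5
bar 7: v0=B3 v1=F4 downbeat TT
bar 8: v0=C4 v1=F5 downbeat P4
bar 9: v0=B3 v1=F4 downbeat TT
bar 10: v0=F3 v1=D4 downbeat M6
bar 11: v0=E3 v1=E4 downbeat P8
  -> R1 @ bar 1 tick 0 v(0, 1): E3/E4 P8 -> G3/G4 P8 similar
  -> R1 @ bar 2 tick 0 v(0, 1): G3/G4 P8 -> A3/A4 P8 similar
  -> R2 @ bar 4 tick 0 v(0, 1): B3/G4 m6 -> A3/E4 P5 similar
  -> R2 @ bar 5 tick 0 v(0, 1): A3/E4 P5 -> B3/B4 P8 similar
  -> R4 @ bar 7 tick 0 v(0, 1): B3/F4 TT untreated
  -> R4 @ bar 8 tick 0 v(0, 1): C4/F5 P4 untreated
  -> R4 @ bar 9 tick 0 v(0, 1): B3/F4 TT untreated
  -> R7 @ bar 10 tick 0 v(0,): B3->F3 leap 6st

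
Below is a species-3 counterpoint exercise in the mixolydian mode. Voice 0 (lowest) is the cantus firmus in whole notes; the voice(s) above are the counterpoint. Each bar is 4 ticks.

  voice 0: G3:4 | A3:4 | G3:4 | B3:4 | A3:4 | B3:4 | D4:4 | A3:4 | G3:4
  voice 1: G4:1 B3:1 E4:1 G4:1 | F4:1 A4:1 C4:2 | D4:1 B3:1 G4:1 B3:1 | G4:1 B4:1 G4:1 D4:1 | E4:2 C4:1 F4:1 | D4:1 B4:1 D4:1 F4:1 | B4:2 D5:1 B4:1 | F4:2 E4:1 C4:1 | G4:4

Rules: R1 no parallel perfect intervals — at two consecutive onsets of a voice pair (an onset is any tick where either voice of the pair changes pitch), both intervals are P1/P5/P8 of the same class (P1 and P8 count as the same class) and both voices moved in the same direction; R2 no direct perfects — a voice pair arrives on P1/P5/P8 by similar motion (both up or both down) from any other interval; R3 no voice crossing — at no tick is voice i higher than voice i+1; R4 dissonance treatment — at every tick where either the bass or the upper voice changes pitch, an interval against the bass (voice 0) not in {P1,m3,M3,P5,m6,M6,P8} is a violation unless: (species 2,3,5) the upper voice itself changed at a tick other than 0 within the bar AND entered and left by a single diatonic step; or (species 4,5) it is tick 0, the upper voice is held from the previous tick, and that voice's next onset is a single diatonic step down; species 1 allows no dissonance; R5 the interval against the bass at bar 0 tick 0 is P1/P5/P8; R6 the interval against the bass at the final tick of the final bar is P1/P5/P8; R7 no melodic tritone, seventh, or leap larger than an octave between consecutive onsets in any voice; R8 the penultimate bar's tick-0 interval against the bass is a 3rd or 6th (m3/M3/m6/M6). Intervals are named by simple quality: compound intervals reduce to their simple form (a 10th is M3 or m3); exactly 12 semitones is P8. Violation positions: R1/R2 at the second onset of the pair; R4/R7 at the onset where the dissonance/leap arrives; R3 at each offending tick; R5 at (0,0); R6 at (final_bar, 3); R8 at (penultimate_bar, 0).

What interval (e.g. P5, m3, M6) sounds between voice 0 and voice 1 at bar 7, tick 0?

voice 0=A3 voice 1=F4 -> m6

m6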